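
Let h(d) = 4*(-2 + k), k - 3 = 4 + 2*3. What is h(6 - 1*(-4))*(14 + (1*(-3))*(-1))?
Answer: 748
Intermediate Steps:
k = 13 (k = 3 + (4 + 2*3) = 3 + (4 + 6) = 3 + 10 = 13)
h(d) = 44 (h(d) = 4*(-2 + 13) = 4*11 = 44)
h(6 - 1*(-4))*(14 + (1*(-3))*(-1)) = 44*(14 + (1*(-3))*(-1)) = 44*(14 - 3*(-1)) = 44*(14 + 3) = 44*17 = 748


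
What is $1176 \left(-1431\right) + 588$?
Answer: $-1682268$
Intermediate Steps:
$1176 \left(-1431\right) + 588 = -1682856 + 588 = -1682268$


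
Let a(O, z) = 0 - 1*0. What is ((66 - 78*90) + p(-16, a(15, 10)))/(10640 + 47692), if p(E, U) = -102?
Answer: -588/4861 ≈ -0.12096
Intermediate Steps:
a(O, z) = 0 (a(O, z) = 0 + 0 = 0)
((66 - 78*90) + p(-16, a(15, 10)))/(10640 + 47692) = ((66 - 78*90) - 102)/(10640 + 47692) = ((66 - 7020) - 102)/58332 = (-6954 - 102)*(1/58332) = -7056*1/58332 = -588/4861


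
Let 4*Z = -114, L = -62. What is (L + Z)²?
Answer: 32761/4 ≈ 8190.3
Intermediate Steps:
Z = -57/2 (Z = (¼)*(-114) = -57/2 ≈ -28.500)
(L + Z)² = (-62 - 57/2)² = (-181/2)² = 32761/4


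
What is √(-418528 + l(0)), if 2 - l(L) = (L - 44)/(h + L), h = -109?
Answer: I*√4972512202/109 ≈ 646.94*I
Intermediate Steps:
l(L) = 2 - (-44 + L)/(-109 + L) (l(L) = 2 - (L - 44)/(-109 + L) = 2 - (-44 + L)/(-109 + L))
√(-418528 + l(0)) = √(-418528 + (-174 + 0)/(-109 + 0)) = √(-418528 - 174/(-109)) = √(-418528 - 1/109*(-174)) = √(-418528 + 174/109) = √(-45619378/109) = I*√4972512202/109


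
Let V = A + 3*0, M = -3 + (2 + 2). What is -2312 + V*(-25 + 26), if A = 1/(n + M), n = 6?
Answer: -16183/7 ≈ -2311.9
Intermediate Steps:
M = 1 (M = -3 + 4 = 1)
A = 1/7 (A = 1/(6 + 1) = 1/7 ≈ 0.14286)
V = 1/7 (V = 1/7 + 3*0 = 1/7 + 0 = 1/7 ≈ 0.14286)
-2312 + V*(-25 + 26) = -2312 + (-25 + 26)/7 = -2312 + (1/7)*1 = -2312 + 1/7 = -16183/7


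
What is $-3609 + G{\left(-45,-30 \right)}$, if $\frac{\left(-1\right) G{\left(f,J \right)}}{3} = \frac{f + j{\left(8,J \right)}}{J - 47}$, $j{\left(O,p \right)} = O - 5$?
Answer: $- \frac{39717}{11} \approx -3610.6$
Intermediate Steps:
$j{\left(O,p \right)} = -5 + O$
$G{\left(f,J \right)} = - \frac{3 \left(3 + f\right)}{-47 + J}$ ($G{\left(f,J \right)} = - 3 \frac{f + \left(-5 + 8\right)}{J - 47} = - 3 \frac{f + 3}{-47 + J} = - 3 \frac{3 + f}{-47 + J} = - \frac{3 \left(3 + f\right)}{-47 + J}$)
$-3609 + G{\left(-45,-30 \right)} = -3609 + \frac{3 \left(-3 - -45\right)}{-47 - 30} = -3609 + \frac{3 \left(-3 + 45\right)}{-77} = -3609 + 3 \left(- \frac{1}{77}\right) 42 = -3609 - \frac{18}{11} = - \frac{39717}{11}$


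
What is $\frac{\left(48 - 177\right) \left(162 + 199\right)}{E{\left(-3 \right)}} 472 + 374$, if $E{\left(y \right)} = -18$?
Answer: $\frac{3664550}{3} \approx 1.2215 \cdot 10^{6}$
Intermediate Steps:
$\frac{\left(48 - 177\right) \left(162 + 199\right)}{E{\left(-3 \right)}} 472 + 374 = \frac{\left(48 - 177\right) \left(162 + 199\right)}{-18} \cdot 472 + 374 = \left(-129\right) 361 \left(- \frac{1}{18}\right) 472 + 374 = \left(-46569\right) \left(- \frac{1}{18}\right) 472 + 374 = \frac{15523}{6} \cdot 472 + 374 = \frac{3663428}{3} + 374 = \frac{3664550}{3}$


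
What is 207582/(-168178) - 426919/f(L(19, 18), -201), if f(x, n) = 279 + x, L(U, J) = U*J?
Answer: -35963646002/52219269 ≈ -688.70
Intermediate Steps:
L(U, J) = J*U
207582/(-168178) - 426919/f(L(19, 18), -201) = 207582/(-168178) - 426919/(279 + 18*19) = 207582*(-1/168178) - 426919/(279 + 342) = -103791/84089 - 426919/621 = -35963646002/52219269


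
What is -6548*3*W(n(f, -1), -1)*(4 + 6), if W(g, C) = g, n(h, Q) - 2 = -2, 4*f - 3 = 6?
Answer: 0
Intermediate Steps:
f = 9/4 (f = ¾ + (¼)*6 = ¾ + 3/2 = 9/4 ≈ 2.2500)
n(h, Q) = 0 (n(h, Q) = 2 - 2 = 0)
-6548*3*W(n(f, -1), -1)*(4 + 6) = -6548*3*0*(4 + 6) = -0*10 = -6548*0 = 0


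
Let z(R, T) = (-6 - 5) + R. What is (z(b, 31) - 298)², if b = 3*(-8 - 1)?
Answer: 112896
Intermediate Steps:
b = -27 (b = 3*(-9) = -27)
z(R, T) = -11 + R
(z(b, 31) - 298)² = ((-11 - 27) - 298)² = (-38 - 298)² = (-336)² = 112896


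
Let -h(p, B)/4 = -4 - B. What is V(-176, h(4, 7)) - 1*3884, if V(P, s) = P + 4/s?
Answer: -44659/11 ≈ -4059.9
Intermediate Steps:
h(p, B) = 16 + 4*B (h(p, B) = -4*(-4 - B) = 16 + 4*B)
V(-176, h(4, 7)) - 1*3884 = (-176 + 4/(16 + 4*7)) - 1*3884 = (-176 + 4/(16 + 28)) - 3884 = (-176 + 4/44) - 3884 = (-176 + 4*(1/44)) - 3884 = (-176 + 1/11) - 3884 = -1935/11 - 3884 = -44659/11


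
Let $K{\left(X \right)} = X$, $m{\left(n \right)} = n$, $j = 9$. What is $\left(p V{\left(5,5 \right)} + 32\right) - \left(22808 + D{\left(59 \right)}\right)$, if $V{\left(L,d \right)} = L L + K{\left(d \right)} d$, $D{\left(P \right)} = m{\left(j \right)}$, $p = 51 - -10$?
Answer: $-19735$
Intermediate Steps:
$p = 61$ ($p = 51 + 10 = 61$)
$D{\left(P \right)} = 9$
$V{\left(L,d \right)} = L^{2} + d^{2}$ ($V{\left(L,d \right)} = L L + d d = L^{2} + d^{2}$)
$\left(p V{\left(5,5 \right)} + 32\right) - \left(22808 + D{\left(59 \right)}\right) = \left(61 \left(5^{2} + 5^{2}\right) + 32\right) - 22817 = \left(61 \left(25 + 25\right) + 32\right) - 22817 = \left(61 \cdot 50 + 32\right) - 22817 = \left(3050 + 32\right) - 22817 = 3082 - 22817 = -19735$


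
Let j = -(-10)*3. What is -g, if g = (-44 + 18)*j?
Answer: 780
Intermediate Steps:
j = 30 (j = -10*(-3) = 30)
g = -780 (g = (-44 + 18)*30 = -26*30 = -780)
-g = -1*(-780) = 780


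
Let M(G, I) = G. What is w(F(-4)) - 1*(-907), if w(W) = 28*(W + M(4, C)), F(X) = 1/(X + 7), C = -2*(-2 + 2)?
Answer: 3085/3 ≈ 1028.3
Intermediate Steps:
C = 0 (C = -2*0 = 0)
F(X) = 1/(7 + X)
w(W) = 112 + 28*W (w(W) = 28*(W + 4) = 28*(4 + W) = 112 + 28*W)
w(F(-4)) - 1*(-907) = (112 + 28/(7 - 4)) - 1*(-907) = (112 + 28/3) + 907 = 364/3 + 907 = 3085/3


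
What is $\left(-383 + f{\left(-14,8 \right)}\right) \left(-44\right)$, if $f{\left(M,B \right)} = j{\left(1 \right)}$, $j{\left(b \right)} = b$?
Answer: $16808$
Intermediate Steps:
$f{\left(M,B \right)} = 1$
$\left(-383 + f{\left(-14,8 \right)}\right) \left(-44\right) = \left(-383 + 1\right) \left(-44\right) = \left(-382\right) \left(-44\right) = 16808$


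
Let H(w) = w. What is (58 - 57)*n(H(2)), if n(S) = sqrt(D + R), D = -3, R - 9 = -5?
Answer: 1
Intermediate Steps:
R = 4 (R = 9 - 5 = 4)
n(S) = 1 (n(S) = sqrt(-3 + 4) = sqrt(1) = 1)
(58 - 57)*n(H(2)) = (58 - 57)*1 = 1*1 = 1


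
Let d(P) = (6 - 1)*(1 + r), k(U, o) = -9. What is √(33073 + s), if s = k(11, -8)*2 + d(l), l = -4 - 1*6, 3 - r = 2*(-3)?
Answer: √33105 ≈ 181.95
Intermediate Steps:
r = 9 (r = 3 - 2*(-3) = 3 - 1*(-6) = 3 + 6 = 9)
l = -10 (l = -4 - 6 = -10)
d(P) = 50 (d(P) = (6 - 1)*(1 + 9) = 5*10 = 50)
s = 32 (s = -9*2 + 50 = -18 + 50 = 32)
√(33073 + s) = √(33073 + 32) = √33105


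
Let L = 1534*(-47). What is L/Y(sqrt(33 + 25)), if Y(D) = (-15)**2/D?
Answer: -72098*sqrt(58)/225 ≈ -2440.4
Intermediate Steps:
L = -72098
Y(D) = 225/D
L/Y(sqrt(33 + 25)) = -72098*sqrt(33 + 25)/225 = -72098*sqrt(58)/225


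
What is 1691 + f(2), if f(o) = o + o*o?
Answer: 1697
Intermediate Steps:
f(o) = o + o²
1691 + f(2) = 1691 + 2*(1 + 2) = 1691 + 2*3 = 1691 + 6 = 1697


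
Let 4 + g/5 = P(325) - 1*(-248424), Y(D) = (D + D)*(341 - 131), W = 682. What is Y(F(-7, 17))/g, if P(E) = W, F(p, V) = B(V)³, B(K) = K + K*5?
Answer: 235824/659 ≈ 357.85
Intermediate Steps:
B(K) = 6*K (B(K) = K + 5*K = 6*K)
F(p, V) = 216*V³ (F(p, V) = (6*V)³ = 216*V³)
P(E) = 682
Y(D) = 420*D (Y(D) = (2*D)*210 = 420*D)
g = 1245510 (g = -20 + 5*(682 - 1*(-248424)) = -20 + 5*(682 + 248424) = -20 + 5*249106 = -20 + 1245530 = 1245510)
Y(F(-7, 17))/g = (420*(216*17³))/1245510 = (420*(216*4913))*(1/1245510) = (420*1061208)*(1/1245510) = 445707360*(1/1245510) = 235824/659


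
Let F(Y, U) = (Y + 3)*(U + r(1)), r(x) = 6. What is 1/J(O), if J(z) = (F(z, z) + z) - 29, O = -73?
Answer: 1/4588 ≈ 0.00021796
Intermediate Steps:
F(Y, U) = (3 + Y)*(6 + U) (F(Y, U) = (Y + 3)*(U + 6) = (3 + Y)*(6 + U))
J(z) = -11 + z**2 + 10*z (J(z) = ((18 + 3*z + 6*z + z*z) + z) - 29 = ((18 + 3*z + 6*z + z**2) + z) - 29 = ((18 + z**2 + 9*z) + z) - 29 = (18 + z**2 + 10*z) - 29 = -11 + z**2 + 10*z)
1/J(O) = 1/(-11 + (-73)**2 + 10*(-73)) = 1/(-11 + 5329 - 730) = 1/4588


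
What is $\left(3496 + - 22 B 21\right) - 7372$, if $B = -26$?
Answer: $8136$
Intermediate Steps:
$\left(3496 + - 22 B 21\right) - 7372 = \left(3496 + \left(-22\right) \left(-26\right) 21\right) - 7372 = \left(3496 + 572 \cdot 21\right) - 7372 = \left(3496 + 12012\right) - 7372 = 15508 - 7372 = 8136$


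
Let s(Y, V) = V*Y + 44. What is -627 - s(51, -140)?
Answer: 6469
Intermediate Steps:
s(Y, V) = 44 + V*Y
-627 - s(51, -140) = -627 - (44 - 140*51) = -627 - (44 - 7140) = -627 - 1*(-7096) = -627 + 7096 = 6469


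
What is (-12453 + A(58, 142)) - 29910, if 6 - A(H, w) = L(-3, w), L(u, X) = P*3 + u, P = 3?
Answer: -42363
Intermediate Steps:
L(u, X) = 9 + u (L(u, X) = 3*3 + u = 9 + u)
A(H, w) = 0 (A(H, w) = 6 - (9 - 3) = 6 - 1*6 = 6 - 6 = 0)
(-12453 + A(58, 142)) - 29910 = (-12453 + 0) - 29910 = -12453 - 29910 = -42363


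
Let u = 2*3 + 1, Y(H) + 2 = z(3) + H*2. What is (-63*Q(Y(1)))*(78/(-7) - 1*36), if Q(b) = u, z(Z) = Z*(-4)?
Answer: 20790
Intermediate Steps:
z(Z) = -4*Z
Y(H) = -14 + 2*H (Y(H) = -2 + (-4*3 + H*2) = -2 + (-12 + 2*H) = -14 + 2*H)
u = 7 (u = 6 + 1 = 7)
Q(b) = 7
(-63*Q(Y(1)))*(78/(-7) - 1*36) = (-63*7)*(78/(-7) - 1*36) = -441*(78*(-1/7) - 36) = -441*(-78/7 - 36) = -441*(-330/7) = 20790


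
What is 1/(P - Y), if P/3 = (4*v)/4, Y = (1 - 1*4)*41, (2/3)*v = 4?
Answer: 1/141 ≈ 0.0070922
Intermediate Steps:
v = 6 (v = (3/2)*4 = 6)
Y = -123 (Y = (1 - 4)*41 = -3*41 = -123)
P = 18 (P = 3*((4*6)/4) = 3*(24*(1/4)) = 3*6 = 18)
1/(P - Y) = 1/(18 - 1*(-123)) = 1/(18 + 123) = 1/141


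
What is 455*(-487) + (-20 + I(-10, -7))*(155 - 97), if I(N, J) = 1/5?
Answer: -1113667/5 ≈ -2.2273e+5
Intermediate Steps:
I(N, J) = ⅕
455*(-487) + (-20 + I(-10, -7))*(155 - 97) = 455*(-487) + (-20 + ⅕)*(155 - 97) = -221585 - 99/5*58 = -221585 - 5742/5 = -1113667/5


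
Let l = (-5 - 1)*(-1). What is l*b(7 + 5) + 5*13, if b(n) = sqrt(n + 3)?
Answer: 65 + 6*sqrt(15) ≈ 88.238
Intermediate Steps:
l = 6 (l = -6*(-1) = 6)
b(n) = sqrt(3 + n)
l*b(7 + 5) + 5*13 = 6*sqrt(3 + (7 + 5)) + 5*13 = 6*sqrt(3 + 12) + 65 = 6*sqrt(15) + 65 = 65 + 6*sqrt(15)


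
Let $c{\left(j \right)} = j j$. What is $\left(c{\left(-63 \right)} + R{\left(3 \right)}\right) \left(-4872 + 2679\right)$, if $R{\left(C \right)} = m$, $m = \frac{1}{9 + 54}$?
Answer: $- \frac{182785088}{21} \approx -8.704 \cdot 10^{6}$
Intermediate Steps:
$c{\left(j \right)} = j^{2}$
$m = \frac{1}{63} \approx 0.015873$
$R{\left(C \right)} = \frac{1}{63}$
$\left(c{\left(-63 \right)} + R{\left(3 \right)}\right) \left(-4872 + 2679\right) = \left(\left(-63\right)^{2} + \frac{1}{63}\right) \left(-4872 + 2679\right) = \left(3969 + \frac{1}{63}\right) \left(-2193\right) = \frac{250048}{63} \left(-2193\right) = - \frac{182785088}{21}$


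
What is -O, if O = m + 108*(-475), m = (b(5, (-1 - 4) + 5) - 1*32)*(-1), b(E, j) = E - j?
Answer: 51273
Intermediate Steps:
m = 27 (m = ((5 - ((-1 - 4) + 5)) - 1*32)*(-1) = ((5 - (-5 + 5)) - 32)*(-1) = ((5 - 1*0) - 32)*(-1) = ((5 + 0) - 32)*(-1) = (5 - 32)*(-1) = -27*(-1) = 27)
O = -51273 (O = 27 + 108*(-475) = 27 - 51300 = -51273)
-O = -1*(-51273) = 51273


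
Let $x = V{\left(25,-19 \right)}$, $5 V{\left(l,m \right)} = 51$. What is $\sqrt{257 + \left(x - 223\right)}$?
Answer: $\frac{\sqrt{1105}}{5} \approx 6.6483$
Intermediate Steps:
$V{\left(l,m \right)} = \frac{51}{5}$ ($V{\left(l,m \right)} = \frac{1}{5} \cdot 51 = \frac{51}{5}$)
$x = \frac{51}{5} \approx 10.2$
$\sqrt{257 + \left(x - 223\right)} = \sqrt{257 + \left(\frac{51}{5} - 223\right)} = \sqrt{257 - \frac{1064}{5}} = \sqrt{\frac{221}{5}} = \frac{\sqrt{1105}}{5}$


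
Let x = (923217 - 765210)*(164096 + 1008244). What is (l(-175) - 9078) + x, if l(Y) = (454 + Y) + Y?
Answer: 185237917406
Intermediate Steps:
l(Y) = 454 + 2*Y
x = 185237926380 (x = 158007*1172340 = 185237926380)
(l(-175) - 9078) + x = ((454 + 2*(-175)) - 9078) + 185237926380 = ((454 - 350) - 9078) + 185237926380 = (104 - 9078) + 185237926380 = -8974 + 185237926380 = 185237917406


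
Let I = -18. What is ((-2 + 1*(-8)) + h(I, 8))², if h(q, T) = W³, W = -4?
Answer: 5476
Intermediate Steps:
h(q, T) = -64 (h(q, T) = (-4)³ = -64)
((-2 + 1*(-8)) + h(I, 8))² = ((-2 + 1*(-8)) - 64)² = ((-2 - 8) - 64)² = (-10 - 64)² = (-74)² = 5476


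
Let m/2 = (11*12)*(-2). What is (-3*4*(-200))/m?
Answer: -50/11 ≈ -4.5455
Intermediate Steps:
m = -528 (m = 2*((11*12)*(-2)) = 2*(132*(-2)) = 2*(-264) = -528)
(-3*4*(-200))/m = (-3*4*(-200))/(-528) = -12*(-200)*(-1/528) = 2400*(-1/528) = -50/11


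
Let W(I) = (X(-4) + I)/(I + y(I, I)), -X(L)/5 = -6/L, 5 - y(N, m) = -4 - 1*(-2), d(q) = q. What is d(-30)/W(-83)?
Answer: -4560/181 ≈ -25.193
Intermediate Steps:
y(N, m) = 7 (y(N, m) = 5 - (-4 - 1*(-2)) = 5 - (-4 + 2) = 5 - 1*(-2) = 5 + 2 = 7)
X(L) = 30/L (X(L) = -(-30)/L = 30/L)
W(I) = (-15/2 + I)/(7 + I) (W(I) = (30/(-4) + I)/(I + 7) = (30*(-1/4) + I)/(7 + I) = (-15/2 + I)/(7 + I))
d(-30)/W(-83) = -30*(7 - 83)/(-15/2 - 83) = -30/(-181/2/(-76)) = -30/((-1/76*(-181/2))) = -30/181/152 = -30*152/181 = -4560/181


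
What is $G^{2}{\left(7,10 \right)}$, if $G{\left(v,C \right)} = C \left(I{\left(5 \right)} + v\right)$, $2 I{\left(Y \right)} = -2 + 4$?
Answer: $6400$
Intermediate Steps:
$I{\left(Y \right)} = 1$ ($I{\left(Y \right)} = \frac{-2 + 4}{2} = \frac{1}{2} \cdot 2 = 1$)
$G{\left(v,C \right)} = C \left(1 + v\right)$
$G^{2}{\left(7,10 \right)} = \left(10 \left(1 + 7\right)\right)^{2} = \left(10 \cdot 8\right)^{2} = 80^{2} = 6400$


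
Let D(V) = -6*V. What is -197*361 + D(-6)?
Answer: -71081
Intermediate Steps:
-197*361 + D(-6) = -197*361 - 6*(-6) = -71117 + 36 = -71081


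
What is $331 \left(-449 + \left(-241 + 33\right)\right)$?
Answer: $-217467$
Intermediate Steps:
$331 \left(-449 + \left(-241 + 33\right)\right) = 331 \left(-449 - 208\right) = 331 \left(-657\right) = -217467$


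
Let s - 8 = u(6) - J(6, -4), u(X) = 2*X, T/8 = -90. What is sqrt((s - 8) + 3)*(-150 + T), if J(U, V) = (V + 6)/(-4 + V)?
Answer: -435*sqrt(61) ≈ -3397.5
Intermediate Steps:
T = -720 (T = 8*(-90) = -720)
J(U, V) = (6 + V)/(-4 + V)
s = 81/4 (s = 8 + (2*6 - (6 - 4)/(-4 - 4)) = 8 + (12 - 2/(-8)) = 8 + (12 - (-1)*2/8) = 8 + (12 - 1*(-1/4)) = 8 + (12 + 1/4) = 8 + 49/4 = 81/4 ≈ 20.250)
sqrt((s - 8) + 3)*(-150 + T) = sqrt((81/4 - 8) + 3)*(-150 - 720) = sqrt(49/4 + 3)*(-870) = sqrt(61/4)*(-870) = (sqrt(61)/2)*(-870) = -435*sqrt(61)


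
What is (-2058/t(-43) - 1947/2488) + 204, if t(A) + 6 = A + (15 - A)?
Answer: -189953/7464 ≈ -25.449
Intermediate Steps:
t(A) = 9 (t(A) = -6 + (A + (15 - A)) = -6 + 15 = 9)
(-2058/t(-43) - 1947/2488) + 204 = (-2058/9 - 1947/2488) + 204 = (-2058*⅑ - 1947*1/2488) + 204 = (-686/3 - 1947/2488) + 204 = -1712609/7464 + 204 = -189953/7464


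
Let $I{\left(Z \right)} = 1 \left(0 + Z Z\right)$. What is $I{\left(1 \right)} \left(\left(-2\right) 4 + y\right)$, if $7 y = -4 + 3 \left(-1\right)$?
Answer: $-9$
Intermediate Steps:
$I{\left(Z \right)} = Z^{2}$ ($I{\left(Z \right)} = 1 \left(0 + Z^{2}\right) = 1 Z^{2} = Z^{2}$)
$y = -1$ ($y = \frac{-4 + 3 \left(-1\right)}{7} = \frac{-4 - 3}{7} = \frac{1}{7} \left(-7\right) = -1$)
$I{\left(1 \right)} \left(\left(-2\right) 4 + y\right) = 1^{2} \left(\left(-2\right) 4 - 1\right) = 1 \left(-8 - 1\right) = 1 \left(-9\right) = -9$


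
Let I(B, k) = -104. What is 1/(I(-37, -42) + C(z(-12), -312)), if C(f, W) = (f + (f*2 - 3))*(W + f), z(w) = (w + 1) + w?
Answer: 1/24016 ≈ 4.1639e-5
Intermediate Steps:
z(w) = 1 + 2*w (z(w) = (1 + w) + w = 1 + 2*w)
C(f, W) = (-3 + 3*f)*(W + f) (C(f, W) = (f + (2*f - 3))*(W + f) = (f + (-3 + 2*f))*(W + f) = (-3 + 3*f)*(W + f))
1/(I(-37, -42) + C(z(-12), -312)) = 1/(-104 + (-3*(-312) - 3*(1 + 2*(-12)) + 3*(1 + 2*(-12))² + 3*(-312)*(1 + 2*(-12)))) = 1/(-104 + (936 - 3*(1 - 24) + 3*(1 - 24)² + 3*(-312)*(1 - 24))) = 1/(-104 + (936 - 3*(-23) + 3*(-23)² + 3*(-312)*(-23))) = 1/(-104 + (936 + 69 + 3*529 + 21528)) = 1/(-104 + (936 + 69 + 1587 + 21528)) = 1/(-104 + 24120) = 1/24016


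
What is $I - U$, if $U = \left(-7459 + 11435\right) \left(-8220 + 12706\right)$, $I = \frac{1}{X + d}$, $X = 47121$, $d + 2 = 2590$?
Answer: $- \frac{886626426223}{49709} \approx -1.7836 \cdot 10^{7}$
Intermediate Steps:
$d = 2588$ ($d = -2 + 2590 = 2588$)
$I = \frac{1}{49709}$ ($I = \frac{1}{47121 + 2588} = \frac{1}{49709} \approx 2.0117 \cdot 10^{-5}$)
$U = 17836336$ ($U = 3976 \cdot 4486 = 17836336$)
$I - U = \frac{1}{49709} - 17836336 = - \frac{886626426223}{49709}$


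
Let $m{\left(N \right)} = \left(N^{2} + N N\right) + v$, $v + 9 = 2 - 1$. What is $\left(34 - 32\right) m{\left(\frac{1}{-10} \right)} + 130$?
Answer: $\frac{2851}{25} \approx 114.04$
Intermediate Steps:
$v = -8$ ($v = -9 + \left(2 - 1\right) = -9 + 1 = -8$)
$m{\left(N \right)} = -8 + 2 N^{2}$ ($m{\left(N \right)} = \left(N^{2} + N N\right) - 8 = \left(N^{2} + N^{2}\right) - 8 = 2 N^{2} - 8 = -8 + 2 N^{2}$)
$\left(34 - 32\right) m{\left(\frac{1}{-10} \right)} + 130 = \left(34 - 32\right) \left(-8 + 2 \left(\frac{1}{-10}\right)^{2}\right) + 130 = \left(34 - 32\right) \left(-8 + 2 \left(- \frac{1}{10}\right)^{2}\right) + 130 = 2 \left(-8 + 2 \cdot \frac{1}{100}\right) + 130 = 2 \left(-8 + \frac{1}{50}\right) + 130 = 2 \left(- \frac{399}{50}\right) + 130 = - \frac{399}{25} + 130 = \frac{2851}{25}$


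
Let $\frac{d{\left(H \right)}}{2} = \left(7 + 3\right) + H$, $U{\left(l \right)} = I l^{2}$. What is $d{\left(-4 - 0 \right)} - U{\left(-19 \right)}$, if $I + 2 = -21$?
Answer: $8315$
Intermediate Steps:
$I = -23$ ($I = -2 - 21 = -23$)
$U{\left(l \right)} = - 23 l^{2}$
$d{\left(H \right)} = 20 + 2 H$ ($d{\left(H \right)} = 2 \left(\left(7 + 3\right) + H\right) = 2 \left(10 + H\right) = 20 + 2 H$)
$d{\left(-4 - 0 \right)} - U{\left(-19 \right)} = \left(20 + 2 \left(-4 - 0\right)\right) - - 23 \left(-19\right)^{2} = \left(20 + 2 \left(-4 + 0\right)\right) - \left(-23\right) 361 = \left(20 + 2 \left(-4\right)\right) - -8303 = \left(20 - 8\right) + 8303 = 12 + 8303 = 8315$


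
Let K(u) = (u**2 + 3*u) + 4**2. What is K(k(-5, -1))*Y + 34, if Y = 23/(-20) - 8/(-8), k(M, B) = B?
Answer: 319/10 ≈ 31.900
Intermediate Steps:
K(u) = 16 + u**2 + 3*u (K(u) = (u**2 + 3*u) + 16 = 16 + u**2 + 3*u)
Y = -3/20 (Y = 23*(-1/20) - 8*(-1/8) = -23/20 + 1 = -3/20 ≈ -0.15000)
K(k(-5, -1))*Y + 34 = (16 + (-1)**2 + 3*(-1))*(-3/20) + 34 = (16 + 1 - 3)*(-3/20) + 34 = 14*(-3/20) + 34 = -21/10 + 34 = 319/10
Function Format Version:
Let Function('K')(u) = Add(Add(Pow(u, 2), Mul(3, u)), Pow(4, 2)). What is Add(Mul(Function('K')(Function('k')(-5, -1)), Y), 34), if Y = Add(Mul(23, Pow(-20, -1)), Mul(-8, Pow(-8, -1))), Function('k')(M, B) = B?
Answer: Rational(319, 10) ≈ 31.900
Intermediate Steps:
Function('K')(u) = Add(16, Pow(u, 2), Mul(3, u)) (Function('K')(u) = Add(Add(Pow(u, 2), Mul(3, u)), 16) = Add(16, Pow(u, 2), Mul(3, u)))
Y = Rational(-3, 20) (Y = Add(Mul(23, Rational(-1, 20)), Mul(-8, Rational(-1, 8))) = Add(Rational(-23, 20), 1) = Rational(-3, 20) ≈ -0.15000)
Add(Mul(Function('K')(Function('k')(-5, -1)), Y), 34) = Add(Mul(Add(16, Pow(-1, 2), Mul(3, -1)), Rational(-3, 20)), 34) = Add(Mul(Add(16, 1, -3), Rational(-3, 20)), 34) = Add(Mul(14, Rational(-3, 20)), 34) = Add(Rational(-21, 10), 34) = Rational(319, 10)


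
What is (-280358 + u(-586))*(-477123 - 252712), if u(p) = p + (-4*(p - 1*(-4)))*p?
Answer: 1200689509920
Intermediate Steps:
u(p) = p + p*(-16 - 4*p) (u(p) = p + (-4*(p + 4))*p = p + (-4*(4 + p))*p = p + (-16 - 4*p)*p = p + p*(-16 - 4*p))
(-280358 + u(-586))*(-477123 - 252712) = (-280358 - 1*(-586)*(15 + 4*(-586)))*(-477123 - 252712) = (-280358 - 1*(-586)*(15 - 2344))*(-729835) = (-280358 - 1*(-586)*(-2329))*(-729835) = (-280358 - 1364794)*(-729835) = -1645152*(-729835) = 1200689509920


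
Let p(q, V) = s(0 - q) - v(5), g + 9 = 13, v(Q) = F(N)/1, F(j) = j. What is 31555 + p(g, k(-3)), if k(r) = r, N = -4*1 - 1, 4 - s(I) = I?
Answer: 31568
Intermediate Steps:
s(I) = 4 - I
N = -5 (N = -4 - 1 = -5)
v(Q) = -5 (v(Q) = -5/1 = -5*1 = -5)
g = 4 (g = -9 + 13 = 4)
p(q, V) = 9 + q (p(q, V) = (4 - (0 - q)) - 1*(-5) = (4 - (-1)*q) + 5 = (4 + q) + 5 = 9 + q)
31555 + p(g, k(-3)) = 31555 + (9 + 4) = 31555 + 13 = 31568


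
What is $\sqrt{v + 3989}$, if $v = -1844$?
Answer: $\sqrt{2145} \approx 46.314$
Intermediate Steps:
$\sqrt{v + 3989} = \sqrt{-1844 + 3989} = \sqrt{2145}$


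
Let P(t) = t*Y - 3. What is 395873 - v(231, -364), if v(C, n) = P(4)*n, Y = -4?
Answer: 388957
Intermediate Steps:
P(t) = -3 - 4*t (P(t) = t*(-4) - 3 = -4*t - 3 = -3 - 4*t)
v(C, n) = -19*n (v(C, n) = (-3 - 4*4)*n = (-3 - 16)*n = -19*n)
395873 - v(231, -364) = 395873 - (-19)*(-364) = 395873 - 1*6916 = 395873 - 6916 = 388957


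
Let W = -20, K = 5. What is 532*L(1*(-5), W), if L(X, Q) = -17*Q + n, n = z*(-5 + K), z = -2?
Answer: 180880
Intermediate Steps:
n = 0 (n = -2*(-5 + 5) = -2*0 = 0)
L(X, Q) = -17*Q (L(X, Q) = -17*Q + 0 = -17*Q)
532*L(1*(-5), W) = 532*(-17*(-20)) = 532*340 = 180880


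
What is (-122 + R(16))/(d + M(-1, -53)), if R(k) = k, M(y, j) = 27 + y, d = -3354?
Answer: 53/1664 ≈ 0.031851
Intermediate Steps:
(-122 + R(16))/(d + M(-1, -53)) = (-122 + 16)/(-3354 + (27 - 1)) = -106/(-3354 + 26) = -106/(-3328) = -106*(-1/3328) = 53/1664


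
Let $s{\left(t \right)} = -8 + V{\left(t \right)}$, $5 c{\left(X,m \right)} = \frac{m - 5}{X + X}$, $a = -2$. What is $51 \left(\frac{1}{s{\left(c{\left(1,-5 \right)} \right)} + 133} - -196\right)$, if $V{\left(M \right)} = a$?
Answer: $\frac{409853}{41} \approx 9996.4$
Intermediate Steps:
$V{\left(M \right)} = -2$
$c{\left(X,m \right)} = \frac{-5 + m}{10 X}$ ($c{\left(X,m \right)} = \frac{\left(m - 5\right) \frac{1}{X + X}}{5} = \frac{\left(-5 + m\right) \frac{1}{2 X}}{5} = \frac{\frac{1}{2} \frac{1}{X} \left(-5 + m\right)}{5} = \frac{-5 + m}{10 X}$)
$s{\left(t \right)} = -10$ ($s{\left(t \right)} = -8 - 2 = -10$)
$51 \left(\frac{1}{s{\left(c{\left(1,-5 \right)} \right)} + 133} - -196\right) = 51 \left(\frac{1}{-10 + 133} - -196\right) = 51 \left(\frac{1}{123} + 196\right) = 51 \cdot \frac{24109}{123} = \frac{409853}{41}$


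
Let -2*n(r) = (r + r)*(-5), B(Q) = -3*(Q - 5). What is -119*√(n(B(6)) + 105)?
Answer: -357*√10 ≈ -1128.9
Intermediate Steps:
B(Q) = 15 - 3*Q (B(Q) = -3*(-5 + Q) = 15 - 3*Q)
n(r) = 5*r (n(r) = -(r + r)*(-5)/2 = -2*r*(-5)/2 = -(-5)*r = 5*r)
-119*√(n(B(6)) + 105) = -119*√(5*(15 - 3*6) + 105) = -119*√(5*(15 - 18) + 105) = -119*√(5*(-3) + 105) = -119*√(-15 + 105) = -357*√10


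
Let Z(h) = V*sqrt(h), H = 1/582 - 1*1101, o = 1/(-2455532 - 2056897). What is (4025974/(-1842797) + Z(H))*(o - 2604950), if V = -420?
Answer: 2783760177839194922/489146507289 + 822825634648570*I*sqrt(372934542)/437705613 ≈ 5.6911e+6 + 3.6303e+10*I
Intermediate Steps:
o = -1/4512429 (o = 1/(-4512429) = -1/4512429 ≈ -2.2161e-7)
H = -640781/582 (H = 1/582 - 1101 = -640781/582 ≈ -1101.0)
Z(h) = -420*sqrt(h)
(4025974/(-1842797) + Z(H))*(o - 2604950) = (4025974/(-1842797) - 70*I*sqrt(372934542)/97)*(-1/4512429 - 2604950) = (4025974*(-1/1842797) - 70*I*sqrt(372934542)/97)*(-11754651923551/4512429) = (-4025974/1842797 - 70*I*sqrt(372934542)/97)*(-11754651923551/4512429) = 2783760177839194922/489146507289 + 822825634648570*I*sqrt(372934542)/437705613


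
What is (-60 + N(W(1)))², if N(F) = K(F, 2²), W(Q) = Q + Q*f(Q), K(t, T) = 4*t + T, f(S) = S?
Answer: 2304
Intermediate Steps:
K(t, T) = T + 4*t
W(Q) = Q + Q² (W(Q) = Q + Q*Q = Q + Q²)
N(F) = 4 + 4*F (N(F) = 2² + 4*F = 4 + 4*F)
(-60 + N(W(1)))² = (-60 + (4 + 4*(1*(1 + 1))))² = (-60 + (4 + 4*(1*2)))² = (-60 + (4 + 4*2))² = (-60 + (4 + 8))² = (-60 + 12)² = (-48)² = 2304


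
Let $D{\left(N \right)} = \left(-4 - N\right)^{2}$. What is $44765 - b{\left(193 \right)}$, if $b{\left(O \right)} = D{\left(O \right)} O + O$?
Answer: $-7445565$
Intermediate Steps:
$b{\left(O \right)} = O + O \left(4 + O\right)^{2}$ ($b{\left(O \right)} = \left(4 + O\right)^{2} O + O = O \left(4 + O\right)^{2} + O = O + O \left(4 + O\right)^{2}$)
$44765 - b{\left(193 \right)} = 44765 - 193 \left(1 + \left(4 + 193\right)^{2}\right) = 44765 - 193 \left(1 + 197^{2}\right) = 44765 - 193 \left(1 + 38809\right) = 44765 - 193 \cdot 38810 = 44765 - 7490330 = -7445565$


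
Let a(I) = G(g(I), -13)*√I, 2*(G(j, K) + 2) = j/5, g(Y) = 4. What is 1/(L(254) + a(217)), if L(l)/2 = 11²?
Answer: 3025/725106 + 10*√217/362553 ≈ 0.0045781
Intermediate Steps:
L(l) = 242 (L(l) = 2*11² = 2*121 = 242)
G(j, K) = -2 + j/10 (G(j, K) = -2 + (j/5)/2 = -2 + j/10)
a(I) = -8*√I/5 (a(I) = (-2 + (⅒)*4)*√I = (-2 + ⅖)*√I = -8*√I/5)
1/(L(254) + a(217)) = 1/(242 - 8*√217/5)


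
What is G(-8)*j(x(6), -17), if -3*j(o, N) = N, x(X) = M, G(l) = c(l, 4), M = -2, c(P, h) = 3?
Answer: 17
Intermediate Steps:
G(l) = 3
x(X) = -2
j(o, N) = -N/3
G(-8)*j(x(6), -17) = 3*(-1/3*(-17)) = 3*(17/3) = 17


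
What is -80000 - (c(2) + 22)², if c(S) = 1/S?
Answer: -322025/4 ≈ -80506.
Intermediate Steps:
-80000 - (c(2) + 22)² = -80000 - (1/2 + 22)² = -80000 - (½ + 22)² = -80000 - (45/2)² = -80000 - 1*2025/4 = -80000 - 2025/4 = -322025/4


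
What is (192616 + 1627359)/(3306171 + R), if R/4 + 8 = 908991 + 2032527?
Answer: 1819975/15072211 ≈ 0.12075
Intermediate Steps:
R = 11766040 (R = -32 + 4*(908991 + 2032527) = -32 + 4*2941518 = -32 + 11766072 = 11766040)
(192616 + 1627359)/(3306171 + R) = (192616 + 1627359)/(3306171 + 11766040) = 1819975/15072211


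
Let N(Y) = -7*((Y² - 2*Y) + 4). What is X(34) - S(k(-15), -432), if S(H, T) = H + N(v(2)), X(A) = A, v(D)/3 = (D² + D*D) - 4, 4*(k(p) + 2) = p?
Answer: 3631/4 ≈ 907.75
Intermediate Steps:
k(p) = -2 + p/4
v(D) = -12 + 6*D² (v(D) = 3*((D² + D*D) - 4) = 3*((D² + D²) - 4) = 3*(2*D² - 4) = 3*(-4 + 2*D²) = -12 + 6*D²)
N(Y) = -28 - 7*Y² + 14*Y (N(Y) = -7*(4 + Y² - 2*Y) = -28 - 7*Y² + 14*Y)
S(H, T) = -868 + H (S(H, T) = H + (-28 - 7*(-12 + 6*2²)² + 14*(-12 + 6*2²)) = H + (-28 - 7*(-12 + 6*4)² + 14*(-12 + 6*4)) = H + (-28 - 7*(-12 + 24)² + 14*(-12 + 24)) = H + (-28 - 7*12² + 14*12) = H + (-28 - 7*144 + 168) = H + (-28 - 1008 + 168) = H - 868 = -868 + H)
X(34) - S(k(-15), -432) = 34 - (-868 + (-2 + (¼)*(-15))) = 34 - (-868 + (-2 - 15/4)) = 34 - (-868 - 23/4) = 34 - 1*(-3495/4) = 34 + 3495/4 = 3631/4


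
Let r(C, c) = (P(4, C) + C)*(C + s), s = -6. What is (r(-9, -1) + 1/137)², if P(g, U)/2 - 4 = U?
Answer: 1524590116/18769 ≈ 81229.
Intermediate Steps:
P(g, U) = 8 + 2*U
r(C, c) = (-6 + C)*(8 + 3*C) (r(C, c) = ((8 + 2*C) + C)*(C - 6) = (8 + 3*C)*(-6 + C) = (-6 + C)*(8 + 3*C))
(r(-9, -1) + 1/137)² = ((-48 - 10*(-9) + 3*(-9)²) + 1/137)² = ((-48 + 90 + 3*81) + 1/137)² = ((-48 + 90 + 243) + 1/137)² = (285 + 1/137)² = (39046/137)² = 1524590116/18769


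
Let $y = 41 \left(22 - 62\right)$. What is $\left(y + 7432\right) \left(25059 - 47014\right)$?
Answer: $-127163360$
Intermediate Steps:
$y = -1640$ ($y = 41 \left(-40\right) = -1640$)
$\left(y + 7432\right) \left(25059 - 47014\right) = \left(-1640 + 7432\right) \left(25059 - 47014\right) = 5792 \left(-21955\right) = -127163360$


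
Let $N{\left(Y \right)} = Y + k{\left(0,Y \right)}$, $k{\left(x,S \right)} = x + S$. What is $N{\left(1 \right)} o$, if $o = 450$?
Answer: $900$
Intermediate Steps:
$k{\left(x,S \right)} = S + x$
$N{\left(Y \right)} = 2 Y$ ($N{\left(Y \right)} = Y + \left(Y + 0\right) = Y + Y = 2 Y$)
$N{\left(1 \right)} o = 2 \cdot 1 \cdot 450 = 2 \cdot 450 = 900$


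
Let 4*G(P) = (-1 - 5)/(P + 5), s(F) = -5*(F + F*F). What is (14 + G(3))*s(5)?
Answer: -16575/8 ≈ -2071.9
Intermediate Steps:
s(F) = -5*F - 5*F**2 (s(F) = -5*(F + F**2) = -5*F - 5*F**2)
G(P) = -3/(2*(5 + P)) (G(P) = ((-1 - 5)/(P + 5))/4 = (-6/(5 + P))/4 = -3/(2*(5 + P)))
(14 + G(3))*s(5) = (14 - 3/(10 + 2*3))*(-5*5*(1 + 5)) = (14 - 3/(10 + 6))*(-5*5*6) = (14 - 3/16)*(-150) = (221/16)*(-150) = -16575/8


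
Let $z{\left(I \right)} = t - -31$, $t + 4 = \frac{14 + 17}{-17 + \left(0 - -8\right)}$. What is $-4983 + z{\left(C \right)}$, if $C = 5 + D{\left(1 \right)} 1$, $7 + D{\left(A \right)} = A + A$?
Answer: $- \frac{44635}{9} \approx -4959.4$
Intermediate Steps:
$D{\left(A \right)} = -7 + 2 A$ ($D{\left(A \right)} = -7 + \left(A + A\right) = -7 + 2 A$)
$C = 0$ ($C = 5 + \left(-7 + 2 \cdot 1\right) 1 = 5 + \left(-7 + 2\right) 1 = 5 - 5 = 0$)
$t = - \frac{67}{9}$ ($t = -4 + \frac{14 + 17}{-17 + \left(0 - -8\right)} = -4 + \frac{31}{-17 + \left(0 + 8\right)} = -4 + \frac{31}{-17 + 8} = -4 + \frac{31}{-9} = -4 + 31 \left(- \frac{1}{9}\right) = -4 - \frac{31}{9} = - \frac{67}{9} \approx -7.4444$)
$z{\left(I \right)} = \frac{212}{9}$ ($z{\left(I \right)} = - \frac{67}{9} - -31 = - \frac{67}{9} + 31 = \frac{212}{9}$)
$-4983 + z{\left(C \right)} = -4983 + \frac{212}{9} = - \frac{44635}{9}$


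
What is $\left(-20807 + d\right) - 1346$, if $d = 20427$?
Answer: $-1726$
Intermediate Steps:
$\left(-20807 + d\right) - 1346 = \left(-20807 + 20427\right) - 1346 = -380 - 1346 = -1726$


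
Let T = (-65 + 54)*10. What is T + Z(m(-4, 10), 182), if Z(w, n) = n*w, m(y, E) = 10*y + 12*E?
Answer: 14450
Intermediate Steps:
T = -110 (T = -11*10 = -110)
T + Z(m(-4, 10), 182) = -110 + 182*(10*(-4) + 12*10) = -110 + 182*(-40 + 120) = -110 + 182*80 = -110 + 14560 = 14450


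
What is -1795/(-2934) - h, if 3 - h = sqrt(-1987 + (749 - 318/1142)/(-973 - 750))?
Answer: -7007/2934 + I*sqrt(1923692296227603)/983833 ≈ -2.3882 + 44.581*I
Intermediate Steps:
h = 3 - I*sqrt(1923692296227603)/983833 (h = 3 - sqrt(-1987 + (749 - 318/1142)/(-973 - 750)) = 3 - sqrt(-1987 + (749 - 318*1/1142)/(-1723)) = 3 - sqrt(-1987 + (749 - 159/571)*(-1/1723)) = 3 - sqrt(-1987 + (427520/571)*(-1/1723)) = 3 - sqrt(-1987 - 427520/983833) = 3 - sqrt(-1955303691/983833) = 3 - I*sqrt(1923692296227603)/983833 ≈ 3.0 - 44.581*I)
-1795/(-2934) - h = -1795/(-2934) - (3 - I*sqrt(1923692296227603)/983833) = -1795*(-1/2934) + (-3 + I*sqrt(1923692296227603)/983833) = 1795/2934 + (-3 + I*sqrt(1923692296227603)/983833) = -7007/2934 + I*sqrt(1923692296227603)/983833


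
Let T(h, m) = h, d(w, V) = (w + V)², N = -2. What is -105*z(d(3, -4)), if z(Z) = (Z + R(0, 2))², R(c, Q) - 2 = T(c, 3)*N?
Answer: -945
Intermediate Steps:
d(w, V) = (V + w)²
R(c, Q) = 2 - 2*c (R(c, Q) = 2 + c*(-2) = 2 - 2*c)
z(Z) = (2 + Z)² (z(Z) = (Z + (2 - 2*0))² = (Z + (2 + 0))² = (Z + 2)² = (2 + Z)²)
-105*z(d(3, -4)) = -105*(2 + (-4 + 3)²)² = -105*(2 + (-1)²)² = -105*(2 + 1)² = -105*3² = -105*9 = -945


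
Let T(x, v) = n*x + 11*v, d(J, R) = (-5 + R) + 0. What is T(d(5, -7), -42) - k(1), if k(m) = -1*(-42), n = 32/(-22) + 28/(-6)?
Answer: -4736/11 ≈ -430.55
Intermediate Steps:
n = -202/33 (n = 32*(-1/22) + 28*(-⅙) = -16/11 - 14/3 = -202/33 ≈ -6.1212)
d(J, R) = -5 + R
k(m) = 42
T(x, v) = 11*v - 202*x/33 (T(x, v) = -202*x/33 + 11*v = 11*v - 202*x/33)
T(d(5, -7), -42) - k(1) = (11*(-42) - 202*(-5 - 7)/33) - 1*42 = (-462 - 202/33*(-12)) - 42 = (-462 + 808/11) - 42 = -4274/11 - 42 = -4736/11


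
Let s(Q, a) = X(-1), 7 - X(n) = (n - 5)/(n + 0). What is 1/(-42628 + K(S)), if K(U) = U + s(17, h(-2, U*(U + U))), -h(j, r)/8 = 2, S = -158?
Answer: -1/42785 ≈ -2.3373e-5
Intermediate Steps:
X(n) = 7 - (-5 + n)/n (X(n) = 7 - (n - 5)/(n + 0) = 7 - (-5 + n)/n)
h(j, r) = -16 (h(j, r) = -8*2 = -16)
s(Q, a) = 1 (s(Q, a) = 6 + 5/(-1) = 6 + 5*(-1) = 6 - 5 = 1)
K(U) = 1 + U (K(U) = U + 1 = 1 + U)
1/(-42628 + K(S)) = 1/(-42628 + (1 - 158)) = 1/(-42628 - 157) = 1/(-42785) = -1/42785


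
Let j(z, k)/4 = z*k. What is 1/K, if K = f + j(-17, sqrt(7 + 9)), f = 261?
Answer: -1/11 ≈ -0.090909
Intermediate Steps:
j(z, k) = 4*k*z (j(z, k) = 4*(z*k) = 4*(k*z) = 4*k*z)
K = -11 (K = 261 + 4*sqrt(7 + 9)*(-17) = 261 + 4*sqrt(16)*(-17) = 261 + 4*4*(-17) = 261 - 272 = -11)
1/K = 1/(-11) = -1/11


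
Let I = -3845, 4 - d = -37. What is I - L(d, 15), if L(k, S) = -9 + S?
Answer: -3851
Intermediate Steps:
d = 41 (d = 4 - 1*(-37) = 4 + 37 = 41)
I - L(d, 15) = -3845 - (-9 + 15) = -3845 - 1*6 = -3845 - 6 = -3851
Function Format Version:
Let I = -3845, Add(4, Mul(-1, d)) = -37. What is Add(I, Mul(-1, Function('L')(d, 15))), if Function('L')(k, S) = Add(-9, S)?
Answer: -3851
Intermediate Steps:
d = 41 (d = Add(4, Mul(-1, -37)) = Add(4, 37) = 41)
Add(I, Mul(-1, Function('L')(d, 15))) = Add(-3845, Mul(-1, Add(-9, 15))) = Add(-3845, Mul(-1, 6)) = Add(-3845, -6) = -3851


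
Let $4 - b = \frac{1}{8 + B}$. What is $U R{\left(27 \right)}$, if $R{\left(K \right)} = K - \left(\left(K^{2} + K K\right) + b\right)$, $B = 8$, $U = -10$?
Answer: $\frac{114795}{8} \approx 14349.0$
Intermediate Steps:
$b = \frac{63}{16}$ ($b = 4 - \frac{1}{8 + 8} = 4 - \frac{1}{16} = \frac{63}{16} \approx 3.9375$)
$R{\left(K \right)} = - \frac{63}{16} + K - 2 K^{2}$ ($R{\left(K \right)} = K - \left(\left(K^{2} + K K\right) + \frac{63}{16}\right) = K - \left(\left(K^{2} + K^{2}\right) + \frac{63}{16}\right) = K - \left(2 K^{2} + \frac{63}{16}\right) = K - \left(\frac{63}{16} + 2 K^{2}\right) = - \frac{63}{16} + K - 2 K^{2}$)
$U R{\left(27 \right)} = - 10 \left(- \frac{63}{16} + 27 - 2 \cdot 27^{2}\right) = - 10 \left(- \frac{63}{16} + 27 - 1458\right) = \left(-10\right) \left(- \frac{22959}{16}\right) = \frac{114795}{8}$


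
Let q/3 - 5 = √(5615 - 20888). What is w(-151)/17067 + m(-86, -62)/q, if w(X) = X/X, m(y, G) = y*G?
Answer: 25280673/43515161 - 2666*I*√1697/7649 ≈ 0.58096 - 14.358*I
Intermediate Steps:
q = 15 + 9*I*√1697 (q = 15 + 3*√(5615 - 20888) = 15 + 3*√(-15273) = 15 + 3*(3*I*√1697) = 15 + 9*I*√1697 ≈ 15.0 + 370.75*I)
m(y, G) = G*y
w(X) = 1
w(-151)/17067 + m(-86, -62)/q = 1/17067 + (-62*(-86))/(15 + 9*I*√1697) = 1*(1/17067) + 5332/(15 + 9*I*√1697) = 1/17067 + 5332/(15 + 9*I*√1697)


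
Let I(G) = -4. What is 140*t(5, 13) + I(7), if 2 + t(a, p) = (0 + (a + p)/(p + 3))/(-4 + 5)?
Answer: -253/2 ≈ -126.50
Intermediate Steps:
t(a, p) = -2 + (a + p)/(3 + p) (t(a, p) = -2 + (0 + (a + p)/(p + 3))/(-4 + 5) = -2 + (0 + (a + p)/(3 + p))/1 = -2 + (0 + (a + p)/(3 + p))*1 = -2 + ((a + p)/(3 + p))*1 = -2 + (a + p)/(3 + p))
140*t(5, 13) + I(7) = 140*((-6 + 5 - 1*13)/(3 + 13)) - 4 = 140*((-6 + 5 - 13)/16) - 4 = 140*((1/16)*(-14)) - 4 = 140*(-7/8) - 4 = -245/2 - 4 = -253/2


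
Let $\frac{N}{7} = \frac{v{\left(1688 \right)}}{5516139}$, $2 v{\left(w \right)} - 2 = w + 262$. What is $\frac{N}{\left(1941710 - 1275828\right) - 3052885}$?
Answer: $- \frac{6832}{13167040341417} \approx -5.1887 \cdot 10^{-10}$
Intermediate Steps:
$v{\left(w \right)} = 132 + \frac{w}{2}$ ($v{\left(w \right)} = 1 + \frac{w + 262}{2} = 1 + \frac{262 + w}{2} = 1 + \left(131 + \frac{w}{2}\right) = 132 + \frac{w}{2}$)
$N = \frac{6832}{5516139}$ ($N = 7 \frac{132 + \frac{1}{2} \cdot 1688}{5516139} = 7 \left(132 + 844\right) \frac{1}{5516139} = 7 \cdot 976 \cdot \frac{1}{5516139} = 7 \cdot \frac{976}{5516139} = \frac{6832}{5516139} \approx 0.0012385$)
$\frac{N}{\left(1941710 - 1275828\right) - 3052885} = \frac{6832}{5516139 \left(\left(1941710 - 1275828\right) - 3052885\right)} = \frac{6832}{5516139 \left(665882 - 3052885\right)} = \frac{6832}{5516139 \left(-2387003\right)} = \frac{6832}{5516139} \left(- \frac{1}{2387003}\right) = - \frac{6832}{13167040341417}$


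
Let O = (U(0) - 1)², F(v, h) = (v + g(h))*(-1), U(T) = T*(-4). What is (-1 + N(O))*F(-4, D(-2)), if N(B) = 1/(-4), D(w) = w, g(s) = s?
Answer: -15/2 ≈ -7.5000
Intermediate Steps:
U(T) = -4*T
F(v, h) = -h - v (F(v, h) = (v + h)*(-1) = (h + v)*(-1) = -h - v)
O = 1 (O = (-4*0 - 1)² = (0 - 1)² = (-1)² = 1)
N(B) = -¼
(-1 + N(O))*F(-4, D(-2)) = (-1 - ¼)*(-1*(-2) - 1*(-4)) = -5*(2 + 4)/4 = -5/4*6 = -15/2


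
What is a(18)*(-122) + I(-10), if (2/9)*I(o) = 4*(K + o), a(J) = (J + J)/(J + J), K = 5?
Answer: -212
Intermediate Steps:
a(J) = 1 (a(J) = (2*J)/((2*J)) = (2*J)*(1/(2*J)) = 1)
I(o) = 90 + 18*o (I(o) = 9*(4*(5 + o))/2 = 9*(20 + 4*o)/2 = 90 + 18*o)
a(18)*(-122) + I(-10) = 1*(-122) + (90 + 18*(-10)) = -122 + (90 - 180) = -122 - 90 = -212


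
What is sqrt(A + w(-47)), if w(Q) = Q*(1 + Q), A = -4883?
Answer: I*sqrt(2721) ≈ 52.163*I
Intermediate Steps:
sqrt(A + w(-47)) = sqrt(-4883 - 47*(1 - 47)) = sqrt(-4883 - 47*(-46)) = sqrt(-4883 + 2162) = sqrt(-2721) = I*sqrt(2721)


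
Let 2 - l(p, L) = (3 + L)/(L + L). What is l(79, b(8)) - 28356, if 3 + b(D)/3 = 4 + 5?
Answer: -340255/12 ≈ -28355.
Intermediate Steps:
b(D) = 18 (b(D) = -9 + 3*(4 + 5) = -9 + 3*9 = -9 + 27 = 18)
l(p, L) = 2 - (3 + L)/(2*L) (l(p, L) = 2 - (3 + L)/(L + L) = 2 - (3 + L)/(2*L))
l(79, b(8)) - 28356 = (3/2)*(-1 + 18)/18 - 28356 = (3/2)*(1/18)*17 - 28356 = 17/12 - 28356 = -340255/12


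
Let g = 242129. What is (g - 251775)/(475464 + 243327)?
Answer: -9646/718791 ≈ -0.013420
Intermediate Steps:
(g - 251775)/(475464 + 243327) = (242129 - 251775)/(475464 + 243327) = -9646/718791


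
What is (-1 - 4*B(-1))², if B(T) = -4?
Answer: 225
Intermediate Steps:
(-1 - 4*B(-1))² = (-1 - 4*(-4))² = (-1 + 16)² = 15² = 225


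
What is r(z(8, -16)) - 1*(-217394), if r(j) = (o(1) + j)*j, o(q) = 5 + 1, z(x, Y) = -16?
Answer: 217554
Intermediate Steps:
o(q) = 6
r(j) = j*(6 + j) (r(j) = (6 + j)*j = j*(6 + j))
r(z(8, -16)) - 1*(-217394) = -16*(6 - 16) - 1*(-217394) = -16*(-10) + 217394 = 160 + 217394 = 217554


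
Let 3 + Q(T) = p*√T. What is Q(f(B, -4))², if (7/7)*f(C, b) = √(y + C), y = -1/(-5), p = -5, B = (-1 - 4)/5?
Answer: (3 + √2*5^(¾)*√I)² ≈ 29.062 + 42.423*I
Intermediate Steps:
B = -1 (B = -5*⅕ = -1)
y = ⅕ (y = -1*(-⅕) = ⅕ ≈ 0.20000)
f(C, b) = √(⅕ + C)
Q(T) = -3 - 5*√T
Q(f(B, -4))² = (-3 - 5*√5*(5 + 25*(-1))^(¼)/5)² = (-3 - 5*√5*(5 - 25)^(¼)/5)² = (-3 - 5*√5*((-5)^(¼)*√2)/5)² = (-3 - 5*√5*(√2*5^(¼)*√I)/5)² = (-3 - 5*√2*5^(¾)*√I/5)² = (-3 - √2*5^(¾)*√I)²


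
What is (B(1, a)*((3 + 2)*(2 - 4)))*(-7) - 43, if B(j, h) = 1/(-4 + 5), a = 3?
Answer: 27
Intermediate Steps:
B(j, h) = 1 (B(j, h) = 1/1 = 1)
(B(1, a)*((3 + 2)*(2 - 4)))*(-7) - 43 = (1*((3 + 2)*(2 - 4)))*(-7) - 43 = (1*(5*(-2)))*(-7) - 43 = (1*(-10))*(-7) - 43 = -10*(-7) - 43 = 70 - 43 = 27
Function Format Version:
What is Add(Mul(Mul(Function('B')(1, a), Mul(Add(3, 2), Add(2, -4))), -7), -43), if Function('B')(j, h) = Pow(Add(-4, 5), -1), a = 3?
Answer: 27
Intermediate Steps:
Function('B')(j, h) = 1 (Function('B')(j, h) = Pow(1, -1) = 1)
Add(Mul(Mul(Function('B')(1, a), Mul(Add(3, 2), Add(2, -4))), -7), -43) = Add(Mul(Mul(1, Mul(Add(3, 2), Add(2, -4))), -7), -43) = Add(Mul(Mul(1, Mul(5, -2)), -7), -43) = Add(Mul(Mul(1, -10), -7), -43) = Add(Mul(-10, -7), -43) = Add(70, -43) = 27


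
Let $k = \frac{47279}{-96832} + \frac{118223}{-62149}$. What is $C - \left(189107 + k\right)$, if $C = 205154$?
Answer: $\frac{96585424162603}{6018011968} \approx 16049.0$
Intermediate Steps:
$k = - \frac{14386112107}{6018011968}$ ($k = 47279 \left(- \frac{1}{96832}\right) + 118223 \left(- \frac{1}{62149}\right) = - \frac{47279}{96832} - \frac{118223}{62149} = - \frac{14386112107}{6018011968} \approx -2.3905$)
$C - \left(189107 + k\right) = 205154 - \left(189107 - \frac{14386112107}{6018011968}\right) = 205154 - \frac{1138033803120469}{6018011968} = \frac{96585424162603}{6018011968}$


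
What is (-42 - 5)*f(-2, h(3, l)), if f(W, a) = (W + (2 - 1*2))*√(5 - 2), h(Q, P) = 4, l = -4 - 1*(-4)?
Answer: 94*√3 ≈ 162.81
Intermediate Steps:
l = 0 (l = -4 + 4 = 0)
f(W, a) = W*√3 (f(W, a) = (W + (2 - 2))*√3 = (W + 0)*√3 = W*√3)
(-42 - 5)*f(-2, h(3, l)) = (-42 - 5)*(-2*√3) = -(-94)*√3 = 94*√3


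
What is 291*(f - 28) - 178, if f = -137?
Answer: -48193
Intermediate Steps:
291*(f - 28) - 178 = 291*(-137 - 28) - 178 = 291*(-165) - 178 = -48015 - 178 = -48193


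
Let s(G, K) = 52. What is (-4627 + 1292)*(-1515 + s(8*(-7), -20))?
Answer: 4879105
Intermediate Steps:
(-4627 + 1292)*(-1515 + s(8*(-7), -20)) = (-4627 + 1292)*(-1515 + 52) = -3335*(-1463) = 4879105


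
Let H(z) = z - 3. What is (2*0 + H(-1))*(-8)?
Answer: 32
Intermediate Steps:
H(z) = -3 + z
(2*0 + H(-1))*(-8) = (2*0 + (-3 - 1))*(-8) = (0 - 4)*(-8) = -4*(-8) = 32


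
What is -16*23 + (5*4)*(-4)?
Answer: -448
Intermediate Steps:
-16*23 + (5*4)*(-4) = -368 + 20*(-4) = -368 - 80 = -448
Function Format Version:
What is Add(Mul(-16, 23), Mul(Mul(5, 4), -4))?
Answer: -448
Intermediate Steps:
Add(Mul(-16, 23), Mul(Mul(5, 4), -4)) = Add(-368, Mul(20, -4)) = Add(-368, -80) = -448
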